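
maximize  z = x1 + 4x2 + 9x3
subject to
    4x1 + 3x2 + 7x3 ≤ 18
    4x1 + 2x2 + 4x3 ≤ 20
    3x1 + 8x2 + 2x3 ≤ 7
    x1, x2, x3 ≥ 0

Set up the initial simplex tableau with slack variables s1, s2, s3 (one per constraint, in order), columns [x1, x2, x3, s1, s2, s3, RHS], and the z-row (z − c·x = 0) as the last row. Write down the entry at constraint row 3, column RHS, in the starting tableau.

7

The RHS of constraint 3 is b_3 = 7.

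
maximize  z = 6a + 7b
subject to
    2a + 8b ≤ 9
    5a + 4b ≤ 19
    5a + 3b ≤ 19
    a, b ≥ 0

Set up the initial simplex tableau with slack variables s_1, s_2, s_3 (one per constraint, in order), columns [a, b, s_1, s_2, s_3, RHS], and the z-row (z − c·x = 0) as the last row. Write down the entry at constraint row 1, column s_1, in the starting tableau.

1

Slack s_1 belongs to constraint 1; its column is the unit vector e_1, so the entry in row 1 is 1.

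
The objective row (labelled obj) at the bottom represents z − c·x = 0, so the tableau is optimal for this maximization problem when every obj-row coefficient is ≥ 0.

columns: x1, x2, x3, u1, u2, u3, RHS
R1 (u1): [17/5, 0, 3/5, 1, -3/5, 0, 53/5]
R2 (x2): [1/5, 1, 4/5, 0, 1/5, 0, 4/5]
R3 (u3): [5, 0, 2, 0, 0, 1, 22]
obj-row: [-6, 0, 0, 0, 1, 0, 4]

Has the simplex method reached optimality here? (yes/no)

The obj-row has a negative entry -6 in column x1, so it is not optimal.

no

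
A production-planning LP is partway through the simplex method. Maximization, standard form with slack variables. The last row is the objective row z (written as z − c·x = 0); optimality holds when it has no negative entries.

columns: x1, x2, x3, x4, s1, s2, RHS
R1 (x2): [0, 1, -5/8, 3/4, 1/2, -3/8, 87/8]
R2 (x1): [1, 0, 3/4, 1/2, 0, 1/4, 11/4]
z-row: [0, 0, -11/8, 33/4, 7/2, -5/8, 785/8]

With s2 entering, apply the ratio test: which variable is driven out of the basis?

x1

Column s2 entries and ratios — x2: -3/8 ≤ 0, skip; x1: (11/4)/(1/4) = 11.
Smallest ratio is 11 in the row of x1, so x1 leaves.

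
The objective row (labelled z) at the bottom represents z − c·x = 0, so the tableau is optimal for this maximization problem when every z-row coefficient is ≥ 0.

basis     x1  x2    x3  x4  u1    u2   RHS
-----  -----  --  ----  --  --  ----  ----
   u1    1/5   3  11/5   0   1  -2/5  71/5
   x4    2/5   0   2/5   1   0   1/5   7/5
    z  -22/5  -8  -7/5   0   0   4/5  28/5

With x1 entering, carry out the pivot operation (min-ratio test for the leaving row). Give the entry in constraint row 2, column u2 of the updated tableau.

Ratio test on column x1 — row 1: (71/5)/(1/5) = 71; row 2: (7/5)/(2/5) = 7/2. Minimum is 7/2 at row 2 (x4 leaves); pivot element 2/5.
Divide row 2 by 2/5; eliminate column x1 from the other rows.
In the new row 2, the u2 entry is the old entry divided by the pivot: (1/5)/(2/5) = 1/2.

1/2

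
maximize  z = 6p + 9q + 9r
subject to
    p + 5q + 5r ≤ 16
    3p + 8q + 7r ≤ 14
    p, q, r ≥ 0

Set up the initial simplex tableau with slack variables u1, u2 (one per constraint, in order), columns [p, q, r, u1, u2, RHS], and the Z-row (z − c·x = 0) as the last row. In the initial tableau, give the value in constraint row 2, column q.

8

Constraint 2 has coefficient 8 on q.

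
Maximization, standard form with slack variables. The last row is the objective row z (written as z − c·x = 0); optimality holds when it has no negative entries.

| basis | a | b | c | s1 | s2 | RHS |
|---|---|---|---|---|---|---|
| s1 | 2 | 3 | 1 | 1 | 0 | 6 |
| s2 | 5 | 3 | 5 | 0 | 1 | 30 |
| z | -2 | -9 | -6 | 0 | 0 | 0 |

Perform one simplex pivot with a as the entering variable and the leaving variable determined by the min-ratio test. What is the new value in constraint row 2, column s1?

Ratio test on column a — row 1: 6/2 = 3; row 2: 30/5 = 6. Minimum is 3 at row 1 (s1 leaves); pivot element 2.
Divide row 1 by 2; eliminate column a from the other rows.
Row 2 update in column s1: 0 − 5·(1/2) = -5/2.

-5/2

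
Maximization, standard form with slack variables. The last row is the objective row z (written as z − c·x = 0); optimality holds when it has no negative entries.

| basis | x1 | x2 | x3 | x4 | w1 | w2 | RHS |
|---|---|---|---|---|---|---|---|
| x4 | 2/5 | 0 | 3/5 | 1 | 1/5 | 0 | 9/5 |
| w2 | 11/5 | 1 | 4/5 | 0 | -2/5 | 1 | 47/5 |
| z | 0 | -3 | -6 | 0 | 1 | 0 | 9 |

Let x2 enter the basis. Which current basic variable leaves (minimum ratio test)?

Column x2 entries and ratios — x4: 0 ≤ 0, skip; w2: (47/5)/1 = 47/5.
Smallest ratio is 47/5 in the row of w2, so w2 leaves.

w2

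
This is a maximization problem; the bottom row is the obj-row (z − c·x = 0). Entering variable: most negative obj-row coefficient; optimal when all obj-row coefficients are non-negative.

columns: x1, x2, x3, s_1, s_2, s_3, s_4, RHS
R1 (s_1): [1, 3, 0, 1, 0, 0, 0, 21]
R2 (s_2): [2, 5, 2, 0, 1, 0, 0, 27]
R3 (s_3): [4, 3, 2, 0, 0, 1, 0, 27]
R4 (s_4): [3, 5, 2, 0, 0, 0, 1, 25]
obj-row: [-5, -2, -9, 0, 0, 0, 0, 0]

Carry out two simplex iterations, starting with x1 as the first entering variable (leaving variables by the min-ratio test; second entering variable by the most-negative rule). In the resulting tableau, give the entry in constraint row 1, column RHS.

19

Ratio test on column x1 — row 1: 21/1 = 21; row 2: 27/2 = 27/2; row 3: 27/4 = 27/4; row 4: 25/3 = 25/3. Minimum is 27/4 at row 3 (s_3 leaves); pivot element 4.
Divide row 3 by 4; eliminate column x1 from the other rows.
Second iteration: most negative obj-row entry is -13/2 in column x3, so x3 enters.
Ratio test on column x3 — row 1: entry -1/2 ≤ 0; row 2: (27/2)/1 = 27/2; row 3: (27/4)/(1/2) = 27/2; row 4: (19/4)/(1/2) = 19/2. Minimum is 19/2 at row 4 (s_4 leaves); pivot element 1/2.
Divide row 4 by 1/2; eliminate column x3 from the other rows.
After both pivots, the entry at constraint row 1, column RHS is 19.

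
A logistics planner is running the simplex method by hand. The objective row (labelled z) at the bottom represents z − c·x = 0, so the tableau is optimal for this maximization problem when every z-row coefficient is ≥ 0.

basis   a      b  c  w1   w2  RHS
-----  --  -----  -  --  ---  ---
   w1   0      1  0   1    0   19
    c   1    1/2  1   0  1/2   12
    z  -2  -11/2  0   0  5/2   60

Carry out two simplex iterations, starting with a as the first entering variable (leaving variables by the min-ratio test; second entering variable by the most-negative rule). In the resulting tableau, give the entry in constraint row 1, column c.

Ratio test on column a — row 1: entry 0 ≤ 0; row 2: 12/1 = 12. Minimum is 12 at row 2 (c leaves); pivot element 1.
Divide row 2 by 1; eliminate column a from the other rows.
Second iteration: most negative z-row entry is -9/2 in column b, so b enters.
Ratio test on column b — row 1: 19/1 = 19; row 2: 12/(1/2) = 24. Minimum is 19 at row 1 (w1 leaves); pivot element 1.
Divide row 1 by 1; eliminate column b from the other rows.
After both pivots, the entry at constraint row 1, column c is 0.

0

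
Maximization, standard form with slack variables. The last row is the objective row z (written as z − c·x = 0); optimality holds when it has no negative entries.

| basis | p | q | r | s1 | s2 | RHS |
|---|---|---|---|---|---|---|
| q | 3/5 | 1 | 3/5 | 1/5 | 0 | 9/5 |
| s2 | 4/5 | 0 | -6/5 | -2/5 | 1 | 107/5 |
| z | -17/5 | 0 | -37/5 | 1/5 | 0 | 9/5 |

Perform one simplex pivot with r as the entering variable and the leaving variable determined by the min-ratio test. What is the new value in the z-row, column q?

Ratio test on column r — row 1: (9/5)/(3/5) = 3; row 2: entry -6/5 ≤ 0. Minimum is 3 at row 1 (q leaves); pivot element 3/5.
Divide row 1 by 3/5; eliminate column r from the other rows.
z-row update in column q: 0 − (-37/5)·(5/3) = 37/3.

37/3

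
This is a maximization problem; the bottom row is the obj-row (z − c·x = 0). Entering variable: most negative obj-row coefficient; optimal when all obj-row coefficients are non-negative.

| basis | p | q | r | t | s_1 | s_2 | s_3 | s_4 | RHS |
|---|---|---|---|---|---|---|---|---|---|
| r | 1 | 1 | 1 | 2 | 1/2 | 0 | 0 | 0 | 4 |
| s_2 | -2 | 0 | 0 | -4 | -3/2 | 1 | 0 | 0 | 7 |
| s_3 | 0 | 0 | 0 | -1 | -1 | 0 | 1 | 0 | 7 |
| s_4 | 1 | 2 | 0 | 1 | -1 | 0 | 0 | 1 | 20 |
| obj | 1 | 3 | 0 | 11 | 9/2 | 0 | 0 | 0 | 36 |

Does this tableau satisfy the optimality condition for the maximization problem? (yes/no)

yes

Every obj-row coefficient is ≥ 0, so the tableau is optimal.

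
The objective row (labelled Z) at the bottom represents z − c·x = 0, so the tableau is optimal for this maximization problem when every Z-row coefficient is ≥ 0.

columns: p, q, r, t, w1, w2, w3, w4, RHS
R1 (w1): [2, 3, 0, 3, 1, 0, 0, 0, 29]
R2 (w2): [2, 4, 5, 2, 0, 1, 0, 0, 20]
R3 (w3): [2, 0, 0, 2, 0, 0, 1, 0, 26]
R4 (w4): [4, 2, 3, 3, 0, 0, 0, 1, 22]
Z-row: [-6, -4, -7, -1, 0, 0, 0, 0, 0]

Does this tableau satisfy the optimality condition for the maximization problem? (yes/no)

no

The Z-row has a negative entry -7 in column r, so it is not optimal.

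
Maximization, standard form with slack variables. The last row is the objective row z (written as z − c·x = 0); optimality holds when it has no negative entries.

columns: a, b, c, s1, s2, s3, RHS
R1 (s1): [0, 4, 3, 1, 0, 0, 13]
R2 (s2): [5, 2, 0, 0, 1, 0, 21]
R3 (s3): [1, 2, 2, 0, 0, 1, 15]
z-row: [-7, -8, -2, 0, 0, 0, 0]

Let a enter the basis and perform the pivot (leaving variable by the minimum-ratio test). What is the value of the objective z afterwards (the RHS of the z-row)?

Ratio test on column a — row 1: entry 0 ≤ 0; row 2: 21/5 = 21/5; row 3: 15/1 = 15. Minimum is 21/5 at row 2 (s2 leaves); pivot element 5.
Pivot on row 2; the z-row RHS becomes 0 − (-7)·(21/5) = 147/5.

147/5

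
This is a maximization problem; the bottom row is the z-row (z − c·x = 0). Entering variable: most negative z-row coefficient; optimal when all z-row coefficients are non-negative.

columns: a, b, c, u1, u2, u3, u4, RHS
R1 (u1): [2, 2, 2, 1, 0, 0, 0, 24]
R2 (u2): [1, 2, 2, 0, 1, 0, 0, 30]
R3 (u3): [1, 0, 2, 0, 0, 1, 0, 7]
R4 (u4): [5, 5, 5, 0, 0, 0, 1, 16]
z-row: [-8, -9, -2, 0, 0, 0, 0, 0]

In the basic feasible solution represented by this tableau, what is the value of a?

0

a is not in the basis, so in the current basic feasible solution a = 0.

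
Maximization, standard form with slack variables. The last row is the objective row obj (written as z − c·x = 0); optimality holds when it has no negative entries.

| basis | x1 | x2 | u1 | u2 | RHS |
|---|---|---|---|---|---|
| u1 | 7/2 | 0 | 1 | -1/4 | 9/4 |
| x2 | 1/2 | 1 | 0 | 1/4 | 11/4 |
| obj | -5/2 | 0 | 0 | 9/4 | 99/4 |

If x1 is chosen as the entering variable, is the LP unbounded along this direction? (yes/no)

Column x1 has positive entries in row(s) 1, 2, so the ratio test bounds it — not unbounded.

no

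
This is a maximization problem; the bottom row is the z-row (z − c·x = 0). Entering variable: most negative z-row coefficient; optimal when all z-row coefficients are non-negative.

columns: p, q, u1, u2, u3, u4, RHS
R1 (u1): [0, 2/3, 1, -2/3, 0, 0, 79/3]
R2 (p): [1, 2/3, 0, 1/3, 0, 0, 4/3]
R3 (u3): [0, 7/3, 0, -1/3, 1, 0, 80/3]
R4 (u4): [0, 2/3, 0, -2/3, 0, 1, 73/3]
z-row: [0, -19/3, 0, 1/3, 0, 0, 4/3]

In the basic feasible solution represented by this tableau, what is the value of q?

q is not in the basis, so in the current basic feasible solution q = 0.

0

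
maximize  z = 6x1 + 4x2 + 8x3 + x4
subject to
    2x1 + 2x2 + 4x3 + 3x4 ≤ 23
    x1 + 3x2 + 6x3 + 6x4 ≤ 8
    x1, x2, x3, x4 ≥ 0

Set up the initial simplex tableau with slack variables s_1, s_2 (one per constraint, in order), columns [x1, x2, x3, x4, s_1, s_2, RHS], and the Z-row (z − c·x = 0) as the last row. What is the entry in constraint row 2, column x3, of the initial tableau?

6

Constraint 2 has coefficient 6 on x3.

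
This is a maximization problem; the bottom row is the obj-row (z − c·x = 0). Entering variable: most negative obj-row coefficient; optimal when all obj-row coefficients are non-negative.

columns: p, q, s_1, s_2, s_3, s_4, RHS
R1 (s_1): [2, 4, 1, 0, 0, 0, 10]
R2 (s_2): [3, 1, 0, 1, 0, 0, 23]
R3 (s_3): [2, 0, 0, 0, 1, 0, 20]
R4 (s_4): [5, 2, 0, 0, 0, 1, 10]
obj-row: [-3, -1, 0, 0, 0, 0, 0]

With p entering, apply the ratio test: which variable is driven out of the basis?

s_4

Column p entries and ratios — s_1: 10/2 = 5; s_2: 23/3 = 23/3; s_3: 20/2 = 10; s_4: 10/5 = 2.
Smallest ratio is 2 in the row of s_4, so s_4 leaves.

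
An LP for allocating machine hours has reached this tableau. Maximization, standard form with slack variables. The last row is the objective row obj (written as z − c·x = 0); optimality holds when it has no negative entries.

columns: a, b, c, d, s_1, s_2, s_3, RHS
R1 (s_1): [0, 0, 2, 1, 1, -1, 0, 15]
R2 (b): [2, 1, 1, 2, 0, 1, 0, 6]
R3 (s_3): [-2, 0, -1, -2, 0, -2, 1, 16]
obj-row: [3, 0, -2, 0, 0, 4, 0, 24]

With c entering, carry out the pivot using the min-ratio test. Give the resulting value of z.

Ratio test on column c — row 1: 15/2 = 15/2; row 2: 6/1 = 6; row 3: entry -1 ≤ 0. Minimum is 6 at row 2 (b leaves); pivot element 1.
Pivot on row 2; the obj-row RHS becomes 24 − (-2)·6 = 36.

36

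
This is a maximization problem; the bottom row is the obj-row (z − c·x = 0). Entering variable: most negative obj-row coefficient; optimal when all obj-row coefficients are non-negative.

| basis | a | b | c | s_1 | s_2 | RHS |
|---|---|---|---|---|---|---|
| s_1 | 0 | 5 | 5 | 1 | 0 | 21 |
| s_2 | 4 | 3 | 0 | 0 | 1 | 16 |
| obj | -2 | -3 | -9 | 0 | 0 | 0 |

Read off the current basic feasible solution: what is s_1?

s_1 is basic (row 1); its value is the RHS of that row, 21.

21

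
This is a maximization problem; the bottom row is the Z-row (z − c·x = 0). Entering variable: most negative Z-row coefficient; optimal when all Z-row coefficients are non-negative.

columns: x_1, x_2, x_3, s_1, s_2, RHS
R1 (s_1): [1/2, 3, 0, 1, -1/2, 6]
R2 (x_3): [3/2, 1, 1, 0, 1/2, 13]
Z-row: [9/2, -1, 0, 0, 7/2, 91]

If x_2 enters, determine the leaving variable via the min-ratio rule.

Column x_2 entries and ratios — s_1: 6/3 = 2; x_3: 13/1 = 13.
Smallest ratio is 2 in the row of s_1, so s_1 leaves.

s_1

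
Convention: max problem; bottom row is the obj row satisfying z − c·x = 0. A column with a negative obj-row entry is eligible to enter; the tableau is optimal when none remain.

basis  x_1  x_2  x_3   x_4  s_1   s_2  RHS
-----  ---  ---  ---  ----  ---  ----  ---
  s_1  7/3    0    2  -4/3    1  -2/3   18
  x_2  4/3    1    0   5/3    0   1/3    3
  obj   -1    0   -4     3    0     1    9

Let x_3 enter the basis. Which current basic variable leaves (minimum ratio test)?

s_1

Column x_3 entries and ratios — s_1: 18/2 = 9; x_2: 0 ≤ 0, skip.
Smallest ratio is 9 in the row of s_1, so s_1 leaves.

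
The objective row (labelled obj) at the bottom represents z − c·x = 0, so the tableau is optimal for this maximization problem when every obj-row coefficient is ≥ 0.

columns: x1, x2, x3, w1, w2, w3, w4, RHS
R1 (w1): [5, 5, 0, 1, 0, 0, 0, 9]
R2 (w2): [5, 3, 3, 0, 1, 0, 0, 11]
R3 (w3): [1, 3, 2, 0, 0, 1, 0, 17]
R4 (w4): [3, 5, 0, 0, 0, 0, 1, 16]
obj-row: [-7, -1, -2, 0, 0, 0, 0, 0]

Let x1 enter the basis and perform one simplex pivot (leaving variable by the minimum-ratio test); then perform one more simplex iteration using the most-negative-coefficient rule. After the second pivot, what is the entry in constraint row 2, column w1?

Ratio test on column x1 — row 1: 9/5 = 9/5; row 2: 11/5 = 11/5; row 3: 17/1 = 17; row 4: 16/3 = 16/3. Minimum is 9/5 at row 1 (w1 leaves); pivot element 5.
Divide row 1 by 5; eliminate column x1 from the other rows.
Second iteration: most negative obj-row entry is -2 in column x3, so x3 enters.
Ratio test on column x3 — row 1: entry 0 ≤ 0; row 2: 2/3 = 2/3; row 3: (76/5)/2 = 38/5; row 4: entry 0 ≤ 0. Minimum is 2/3 at row 2 (w2 leaves); pivot element 3.
Divide row 2 by 3; eliminate column x3 from the other rows.
After both pivots, the entry at constraint row 2, column w1 is -1/3.

-1/3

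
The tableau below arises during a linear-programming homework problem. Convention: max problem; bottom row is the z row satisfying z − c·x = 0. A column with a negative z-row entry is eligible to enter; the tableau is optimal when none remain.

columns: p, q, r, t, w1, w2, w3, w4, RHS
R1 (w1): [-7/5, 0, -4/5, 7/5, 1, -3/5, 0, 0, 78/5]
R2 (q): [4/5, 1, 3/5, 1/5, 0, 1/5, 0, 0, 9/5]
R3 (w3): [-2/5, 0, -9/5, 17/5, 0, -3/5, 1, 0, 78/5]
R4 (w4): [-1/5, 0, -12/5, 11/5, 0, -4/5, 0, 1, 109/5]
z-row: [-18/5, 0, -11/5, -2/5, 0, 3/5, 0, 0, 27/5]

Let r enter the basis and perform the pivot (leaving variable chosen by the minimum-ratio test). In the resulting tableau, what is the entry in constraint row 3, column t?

4

Ratio test on column r — row 1: entry -4/5 ≤ 0; row 2: (9/5)/(3/5) = 3; row 3: entry -9/5 ≤ 0; row 4: entry -12/5 ≤ 0. Minimum is 3 at row 2 (q leaves); pivot element 3/5.
Divide row 2 by 3/5; eliminate column r from the other rows.
Row 3 update in column t: 17/5 − (-9/5)·(1/3) = 4.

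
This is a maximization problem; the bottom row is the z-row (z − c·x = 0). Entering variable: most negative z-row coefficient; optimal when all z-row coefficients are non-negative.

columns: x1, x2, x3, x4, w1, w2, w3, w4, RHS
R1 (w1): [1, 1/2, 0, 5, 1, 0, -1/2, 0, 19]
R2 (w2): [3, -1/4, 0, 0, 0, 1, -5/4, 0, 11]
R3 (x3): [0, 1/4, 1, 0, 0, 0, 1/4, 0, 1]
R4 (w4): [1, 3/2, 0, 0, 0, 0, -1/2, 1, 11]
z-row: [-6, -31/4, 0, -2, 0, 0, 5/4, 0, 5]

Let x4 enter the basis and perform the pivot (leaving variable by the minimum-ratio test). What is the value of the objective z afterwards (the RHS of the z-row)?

Ratio test on column x4 — row 1: 19/5 = 19/5; row 2: entry 0 ≤ 0; row 3: entry 0 ≤ 0; row 4: entry 0 ≤ 0. Minimum is 19/5 at row 1 (w1 leaves); pivot element 5.
Pivot on row 1; the z-row RHS becomes 5 − (-2)·(19/5) = 63/5.

63/5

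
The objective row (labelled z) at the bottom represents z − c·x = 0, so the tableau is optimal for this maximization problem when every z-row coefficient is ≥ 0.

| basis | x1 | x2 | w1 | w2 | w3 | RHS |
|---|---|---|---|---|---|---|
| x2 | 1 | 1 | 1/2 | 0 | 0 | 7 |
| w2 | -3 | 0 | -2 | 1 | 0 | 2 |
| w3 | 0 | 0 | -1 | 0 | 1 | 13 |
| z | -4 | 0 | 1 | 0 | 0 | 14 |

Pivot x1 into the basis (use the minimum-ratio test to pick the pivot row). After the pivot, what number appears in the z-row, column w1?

Ratio test on column x1 — row 1: 7/1 = 7; row 2: entry -3 ≤ 0; row 3: entry 0 ≤ 0. Minimum is 7 at row 1 (x2 leaves); pivot element 1.
Divide row 1 by 1; eliminate column x1 from the other rows.
z-row update in column w1: 1 − (-4)·(1/2) = 3.

3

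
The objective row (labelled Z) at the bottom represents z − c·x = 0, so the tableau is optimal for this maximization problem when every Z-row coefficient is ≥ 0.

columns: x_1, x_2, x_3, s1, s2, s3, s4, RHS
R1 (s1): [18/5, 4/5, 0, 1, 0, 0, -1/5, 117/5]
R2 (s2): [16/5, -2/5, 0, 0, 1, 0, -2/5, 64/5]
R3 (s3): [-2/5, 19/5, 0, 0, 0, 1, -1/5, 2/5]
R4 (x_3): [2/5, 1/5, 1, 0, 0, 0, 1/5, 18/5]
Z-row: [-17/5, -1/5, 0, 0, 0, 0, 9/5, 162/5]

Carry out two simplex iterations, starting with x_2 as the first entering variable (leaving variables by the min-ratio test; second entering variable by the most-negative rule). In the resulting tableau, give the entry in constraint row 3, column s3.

4/15

Ratio test on column x_2 — row 1: (117/5)/(4/5) = 117/4; row 2: entry -2/5 ≤ 0; row 3: (2/5)/(19/5) = 2/19; row 4: (18/5)/(1/5) = 18. Minimum is 2/19 at row 3 (s3 leaves); pivot element 19/5.
Divide row 3 by 19/5; eliminate column x_2 from the other rows.
Second iteration: most negative Z-row entry is -65/19 in column x_1, so x_1 enters.
Ratio test on column x_1 — row 1: (443/19)/(70/19) = 443/70; row 2: (244/19)/(60/19) = 61/15; row 3: entry -2/19 ≤ 0; row 4: (68/19)/(8/19) = 17/2. Minimum is 61/15 at row 2 (s2 leaves); pivot element 60/19.
Divide row 2 by 60/19; eliminate column x_1 from the other rows.
After both pivots, the entry at constraint row 3, column s3 is 4/15.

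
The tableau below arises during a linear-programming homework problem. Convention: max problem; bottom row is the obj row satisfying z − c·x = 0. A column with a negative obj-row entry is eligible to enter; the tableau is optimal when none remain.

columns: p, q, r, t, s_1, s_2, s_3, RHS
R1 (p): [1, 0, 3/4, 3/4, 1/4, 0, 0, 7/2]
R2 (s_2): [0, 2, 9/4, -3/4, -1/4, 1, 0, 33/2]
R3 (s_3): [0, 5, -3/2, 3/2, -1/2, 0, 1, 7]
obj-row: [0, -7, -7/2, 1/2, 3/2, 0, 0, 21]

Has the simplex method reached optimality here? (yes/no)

no

The obj-row has a negative entry -7 in column q, so it is not optimal.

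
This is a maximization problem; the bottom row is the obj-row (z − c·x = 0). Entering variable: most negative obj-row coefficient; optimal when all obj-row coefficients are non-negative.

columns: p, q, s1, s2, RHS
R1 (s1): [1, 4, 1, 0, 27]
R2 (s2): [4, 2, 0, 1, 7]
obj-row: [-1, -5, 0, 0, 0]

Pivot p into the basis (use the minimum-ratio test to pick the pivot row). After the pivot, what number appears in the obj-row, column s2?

1/4

Ratio test on column p — row 1: 27/1 = 27; row 2: 7/4 = 7/4. Minimum is 7/4 at row 2 (s2 leaves); pivot element 4.
Divide row 2 by 4; eliminate column p from the other rows.
obj-row update in column s2: 0 − (-1)·(1/4) = 1/4.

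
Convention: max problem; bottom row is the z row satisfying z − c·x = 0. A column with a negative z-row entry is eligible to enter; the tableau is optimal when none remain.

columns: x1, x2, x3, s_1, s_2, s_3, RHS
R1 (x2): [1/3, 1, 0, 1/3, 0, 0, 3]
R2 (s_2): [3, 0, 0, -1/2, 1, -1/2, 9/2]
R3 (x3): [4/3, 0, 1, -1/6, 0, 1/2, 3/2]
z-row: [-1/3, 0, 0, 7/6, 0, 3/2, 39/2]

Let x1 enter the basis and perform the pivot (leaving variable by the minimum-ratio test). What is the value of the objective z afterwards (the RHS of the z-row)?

Ratio test on column x1 — row 1: 3/(1/3) = 9; row 2: (9/2)/3 = 3/2; row 3: (3/2)/(4/3) = 9/8. Minimum is 9/8 at row 3 (x3 leaves); pivot element 4/3.
Pivot on row 3; the z-row RHS becomes 39/2 − (-1/3)·(9/8) = 159/8.

159/8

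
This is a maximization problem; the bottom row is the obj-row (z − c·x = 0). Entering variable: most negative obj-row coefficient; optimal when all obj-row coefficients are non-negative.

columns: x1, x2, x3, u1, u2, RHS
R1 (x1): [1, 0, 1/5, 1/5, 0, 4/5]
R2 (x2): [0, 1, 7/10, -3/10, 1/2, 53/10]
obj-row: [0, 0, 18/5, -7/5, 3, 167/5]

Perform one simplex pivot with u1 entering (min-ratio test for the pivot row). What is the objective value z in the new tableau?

Ratio test on column u1 — row 1: (4/5)/(1/5) = 4; row 2: entry -3/10 ≤ 0. Minimum is 4 at row 1 (x1 leaves); pivot element 1/5.
Pivot on row 1; the obj-row RHS becomes 167/5 − (-7/5)·4 = 39.

39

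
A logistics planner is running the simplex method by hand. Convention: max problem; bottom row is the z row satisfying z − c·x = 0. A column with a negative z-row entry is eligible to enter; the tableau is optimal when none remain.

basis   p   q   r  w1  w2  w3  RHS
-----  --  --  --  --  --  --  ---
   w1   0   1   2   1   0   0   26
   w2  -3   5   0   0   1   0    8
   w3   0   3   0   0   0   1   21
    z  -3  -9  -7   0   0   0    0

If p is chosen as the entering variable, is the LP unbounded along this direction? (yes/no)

yes

Every constraint-row entry in column p is ≤ 0, so increasing p is unbounded.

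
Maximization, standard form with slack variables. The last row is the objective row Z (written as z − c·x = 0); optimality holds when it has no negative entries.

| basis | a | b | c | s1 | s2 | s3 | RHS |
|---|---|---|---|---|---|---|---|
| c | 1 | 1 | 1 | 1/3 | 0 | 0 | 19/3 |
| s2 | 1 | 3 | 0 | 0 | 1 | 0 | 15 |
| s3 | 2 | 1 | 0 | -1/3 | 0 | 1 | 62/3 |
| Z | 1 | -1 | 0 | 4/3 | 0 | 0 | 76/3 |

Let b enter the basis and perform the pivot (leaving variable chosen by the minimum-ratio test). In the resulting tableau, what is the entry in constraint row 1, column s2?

-1/3

Ratio test on column b — row 1: (19/3)/1 = 19/3; row 2: 15/3 = 5; row 3: (62/3)/1 = 62/3. Minimum is 5 at row 2 (s2 leaves); pivot element 3.
Divide row 2 by 3; eliminate column b from the other rows.
Row 1 update in column s2: 0 − 1·(1/3) = -1/3.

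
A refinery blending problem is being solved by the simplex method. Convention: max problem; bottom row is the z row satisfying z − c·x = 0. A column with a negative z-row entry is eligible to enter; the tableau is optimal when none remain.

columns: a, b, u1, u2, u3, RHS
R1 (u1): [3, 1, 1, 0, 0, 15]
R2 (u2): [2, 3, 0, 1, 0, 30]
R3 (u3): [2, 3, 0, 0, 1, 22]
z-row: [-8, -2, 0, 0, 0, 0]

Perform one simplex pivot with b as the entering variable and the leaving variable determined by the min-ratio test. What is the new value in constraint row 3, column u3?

Ratio test on column b — row 1: 15/1 = 15; row 2: 30/3 = 10; row 3: 22/3 = 22/3. Minimum is 22/3 at row 3 (u3 leaves); pivot element 3.
Divide row 3 by 3; eliminate column b from the other rows.
In the new row 3, the u3 entry is the old entry divided by the pivot: 1/3 = 1/3.

1/3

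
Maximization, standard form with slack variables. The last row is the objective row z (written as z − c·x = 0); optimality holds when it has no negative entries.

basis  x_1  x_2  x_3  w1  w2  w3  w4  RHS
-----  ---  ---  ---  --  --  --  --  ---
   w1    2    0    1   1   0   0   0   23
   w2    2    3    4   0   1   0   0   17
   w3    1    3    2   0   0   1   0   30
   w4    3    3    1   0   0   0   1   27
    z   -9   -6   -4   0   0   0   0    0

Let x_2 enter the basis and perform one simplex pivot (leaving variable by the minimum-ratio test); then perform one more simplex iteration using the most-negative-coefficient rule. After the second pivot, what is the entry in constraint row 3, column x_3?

Ratio test on column x_2 — row 1: entry 0 ≤ 0; row 2: 17/3 = 17/3; row 3: 30/3 = 10; row 4: 27/3 = 9. Minimum is 17/3 at row 2 (w2 leaves); pivot element 3.
Divide row 2 by 3; eliminate column x_2 from the other rows.
Second iteration: most negative z-row entry is -5 in column x_1, so x_1 enters.
Ratio test on column x_1 — row 1: 23/2 = 23/2; row 2: (17/3)/(2/3) = 17/2; row 3: entry -1 ≤ 0; row 4: 10/1 = 10. Minimum is 17/2 at row 2 (x_2 leaves); pivot element 2/3.
Divide row 2 by 2/3; eliminate column x_1 from the other rows.
After both pivots, the entry at constraint row 3, column x_3 is 0.

0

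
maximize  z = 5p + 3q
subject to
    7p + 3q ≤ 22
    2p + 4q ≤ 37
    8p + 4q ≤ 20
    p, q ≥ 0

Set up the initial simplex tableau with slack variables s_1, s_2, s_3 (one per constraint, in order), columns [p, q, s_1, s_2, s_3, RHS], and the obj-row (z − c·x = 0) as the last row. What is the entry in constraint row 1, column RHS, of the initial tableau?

The RHS of constraint 1 is b_1 = 22.

22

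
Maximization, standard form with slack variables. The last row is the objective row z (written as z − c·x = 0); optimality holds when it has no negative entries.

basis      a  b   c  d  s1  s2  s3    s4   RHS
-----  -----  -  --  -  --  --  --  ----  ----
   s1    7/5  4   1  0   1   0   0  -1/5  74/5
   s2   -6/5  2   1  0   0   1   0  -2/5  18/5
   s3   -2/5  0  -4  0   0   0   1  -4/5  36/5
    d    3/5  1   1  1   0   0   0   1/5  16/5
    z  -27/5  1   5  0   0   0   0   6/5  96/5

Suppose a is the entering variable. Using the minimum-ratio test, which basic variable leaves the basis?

Column a entries and ratios — s1: (74/5)/(7/5) = 74/7; s2: -6/5 ≤ 0, skip; s3: -2/5 ≤ 0, skip; d: (16/5)/(3/5) = 16/3.
Smallest ratio is 16/3 in the row of d, so d leaves.

d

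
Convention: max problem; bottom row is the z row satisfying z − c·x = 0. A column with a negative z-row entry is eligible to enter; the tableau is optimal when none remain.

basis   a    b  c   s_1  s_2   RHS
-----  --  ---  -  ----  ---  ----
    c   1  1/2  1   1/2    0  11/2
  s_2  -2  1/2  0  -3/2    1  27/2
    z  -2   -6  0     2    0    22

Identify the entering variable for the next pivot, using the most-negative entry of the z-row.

b

Negative z-row entries: a: -2, b: -6.
The most negative is -6 in column b, so b enters.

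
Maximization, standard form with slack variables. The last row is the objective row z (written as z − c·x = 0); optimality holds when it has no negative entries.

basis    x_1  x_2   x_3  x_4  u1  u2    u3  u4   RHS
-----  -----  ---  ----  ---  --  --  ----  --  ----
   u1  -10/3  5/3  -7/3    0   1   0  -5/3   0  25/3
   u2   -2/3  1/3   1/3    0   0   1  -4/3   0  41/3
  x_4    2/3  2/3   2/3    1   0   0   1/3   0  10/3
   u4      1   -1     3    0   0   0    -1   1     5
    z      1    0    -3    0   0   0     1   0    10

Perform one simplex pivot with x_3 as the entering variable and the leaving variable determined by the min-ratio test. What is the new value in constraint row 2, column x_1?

Ratio test on column x_3 — row 1: entry -7/3 ≤ 0; row 2: (41/3)/(1/3) = 41; row 3: (10/3)/(2/3) = 5; row 4: 5/3 = 5/3. Minimum is 5/3 at row 4 (u4 leaves); pivot element 3.
Divide row 4 by 3; eliminate column x_3 from the other rows.
Row 2 update in column x_1: -2/3 − (1/3)·(1/3) = -7/9.

-7/9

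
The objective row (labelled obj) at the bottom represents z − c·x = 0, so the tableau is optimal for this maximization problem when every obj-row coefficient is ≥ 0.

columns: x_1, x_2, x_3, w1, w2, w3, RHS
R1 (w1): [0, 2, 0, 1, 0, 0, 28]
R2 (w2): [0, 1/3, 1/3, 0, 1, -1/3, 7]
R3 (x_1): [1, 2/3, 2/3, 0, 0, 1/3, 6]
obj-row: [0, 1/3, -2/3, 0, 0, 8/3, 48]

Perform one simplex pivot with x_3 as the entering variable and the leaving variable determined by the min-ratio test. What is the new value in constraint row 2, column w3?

-1/2

Ratio test on column x_3 — row 1: entry 0 ≤ 0; row 2: 7/(1/3) = 21; row 3: 6/(2/3) = 9. Minimum is 9 at row 3 (x_1 leaves); pivot element 2/3.
Divide row 3 by 2/3; eliminate column x_3 from the other rows.
Row 2 update in column w3: -1/3 − (1/3)·(1/2) = -1/2.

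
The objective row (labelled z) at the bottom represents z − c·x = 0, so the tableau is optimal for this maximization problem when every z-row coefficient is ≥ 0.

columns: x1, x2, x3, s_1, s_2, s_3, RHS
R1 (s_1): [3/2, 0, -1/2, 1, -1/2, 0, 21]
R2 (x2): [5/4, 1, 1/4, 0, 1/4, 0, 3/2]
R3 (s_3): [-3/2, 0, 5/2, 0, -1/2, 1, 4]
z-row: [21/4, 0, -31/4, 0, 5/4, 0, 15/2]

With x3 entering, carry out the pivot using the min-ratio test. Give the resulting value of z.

Ratio test on column x3 — row 1: entry -1/2 ≤ 0; row 2: (3/2)/(1/4) = 6; row 3: 4/(5/2) = 8/5. Minimum is 8/5 at row 3 (s_3 leaves); pivot element 5/2.
Pivot on row 3; the z-row RHS becomes 15/2 − (-31/4)·(8/5) = 199/10.

199/10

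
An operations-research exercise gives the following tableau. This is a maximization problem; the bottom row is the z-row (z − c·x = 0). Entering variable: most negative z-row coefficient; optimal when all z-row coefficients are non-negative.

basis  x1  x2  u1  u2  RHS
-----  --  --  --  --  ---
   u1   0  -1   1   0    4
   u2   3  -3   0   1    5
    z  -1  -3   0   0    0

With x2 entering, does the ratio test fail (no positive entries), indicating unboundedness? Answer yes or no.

yes

Every constraint-row entry in column x2 is ≤ 0, so increasing x2 is unbounded.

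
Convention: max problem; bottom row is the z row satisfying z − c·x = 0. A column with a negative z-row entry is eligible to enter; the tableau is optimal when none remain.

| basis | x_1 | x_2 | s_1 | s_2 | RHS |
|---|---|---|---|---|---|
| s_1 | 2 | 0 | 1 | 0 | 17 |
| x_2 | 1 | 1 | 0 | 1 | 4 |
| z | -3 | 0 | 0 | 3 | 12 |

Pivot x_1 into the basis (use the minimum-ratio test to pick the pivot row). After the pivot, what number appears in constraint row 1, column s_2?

Ratio test on column x_1 — row 1: 17/2 = 17/2; row 2: 4/1 = 4. Minimum is 4 at row 2 (x_2 leaves); pivot element 1.
Divide row 2 by 1; eliminate column x_1 from the other rows.
Row 1 update in column s_2: 0 − 2·1 = -2.

-2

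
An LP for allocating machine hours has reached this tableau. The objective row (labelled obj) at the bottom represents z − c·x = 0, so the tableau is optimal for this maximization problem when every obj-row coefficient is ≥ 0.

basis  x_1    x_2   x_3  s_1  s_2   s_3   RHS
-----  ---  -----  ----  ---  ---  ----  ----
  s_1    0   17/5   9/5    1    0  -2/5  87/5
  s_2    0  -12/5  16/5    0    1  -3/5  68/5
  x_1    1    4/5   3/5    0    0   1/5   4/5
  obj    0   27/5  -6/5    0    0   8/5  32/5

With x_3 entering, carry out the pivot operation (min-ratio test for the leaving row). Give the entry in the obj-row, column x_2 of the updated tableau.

Ratio test on column x_3 — row 1: (87/5)/(9/5) = 29/3; row 2: (68/5)/(16/5) = 17/4; row 3: (4/5)/(3/5) = 4/3. Minimum is 4/3 at row 3 (x_1 leaves); pivot element 3/5.
Divide row 3 by 3/5; eliminate column x_3 from the other rows.
obj-row update in column x_2: 27/5 − (-6/5)·(4/3) = 7.

7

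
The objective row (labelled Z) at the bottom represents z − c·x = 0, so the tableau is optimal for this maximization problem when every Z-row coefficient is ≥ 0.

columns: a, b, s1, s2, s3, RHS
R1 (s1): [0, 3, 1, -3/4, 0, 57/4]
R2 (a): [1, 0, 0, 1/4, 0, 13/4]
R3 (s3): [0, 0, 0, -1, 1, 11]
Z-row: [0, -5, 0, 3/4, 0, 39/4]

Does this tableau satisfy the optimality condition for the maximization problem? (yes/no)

no

The Z-row has a negative entry -5 in column b, so it is not optimal.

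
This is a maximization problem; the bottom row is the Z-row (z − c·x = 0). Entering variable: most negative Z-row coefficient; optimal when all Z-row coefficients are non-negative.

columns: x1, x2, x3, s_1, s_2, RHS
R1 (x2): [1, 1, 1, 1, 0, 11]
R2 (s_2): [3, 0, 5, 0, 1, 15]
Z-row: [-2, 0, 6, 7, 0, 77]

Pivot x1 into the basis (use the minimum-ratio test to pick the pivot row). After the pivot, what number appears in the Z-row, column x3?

Ratio test on column x1 — row 1: 11/1 = 11; row 2: 15/3 = 5. Minimum is 5 at row 2 (s_2 leaves); pivot element 3.
Divide row 2 by 3; eliminate column x1 from the other rows.
Z-row update in column x3: 6 − (-2)·(5/3) = 28/3.

28/3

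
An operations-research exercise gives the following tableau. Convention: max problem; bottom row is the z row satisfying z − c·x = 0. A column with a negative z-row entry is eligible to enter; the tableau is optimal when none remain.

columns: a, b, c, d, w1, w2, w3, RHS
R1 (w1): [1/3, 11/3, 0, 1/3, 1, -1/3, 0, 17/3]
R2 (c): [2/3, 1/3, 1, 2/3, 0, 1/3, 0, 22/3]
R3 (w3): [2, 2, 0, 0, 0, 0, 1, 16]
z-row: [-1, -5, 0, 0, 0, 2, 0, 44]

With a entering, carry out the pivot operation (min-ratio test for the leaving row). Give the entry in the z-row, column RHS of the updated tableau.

52

Ratio test on column a — row 1: (17/3)/(1/3) = 17; row 2: (22/3)/(2/3) = 11; row 3: 16/2 = 8. Minimum is 8 at row 3 (w3 leaves); pivot element 2.
Divide row 3 by 2; eliminate column a from the other rows.
z-row update in column RHS: 44 − (-1)·8 = 52.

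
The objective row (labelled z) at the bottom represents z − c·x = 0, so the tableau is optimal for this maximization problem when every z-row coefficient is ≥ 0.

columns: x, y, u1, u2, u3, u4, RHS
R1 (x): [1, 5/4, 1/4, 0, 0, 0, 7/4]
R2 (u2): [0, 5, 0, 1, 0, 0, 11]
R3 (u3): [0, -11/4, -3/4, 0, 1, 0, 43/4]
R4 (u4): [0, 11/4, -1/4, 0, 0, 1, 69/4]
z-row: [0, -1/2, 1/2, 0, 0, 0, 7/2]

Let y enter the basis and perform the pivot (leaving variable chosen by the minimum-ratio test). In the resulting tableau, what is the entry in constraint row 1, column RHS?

7/5

Ratio test on column y — row 1: (7/4)/(5/4) = 7/5; row 2: 11/5 = 11/5; row 3: entry -11/4 ≤ 0; row 4: (69/4)/(11/4) = 69/11. Minimum is 7/5 at row 1 (x leaves); pivot element 5/4.
Divide row 1 by 5/4; eliminate column y from the other rows.
In the new row 1, the RHS entry is the old entry divided by the pivot: (7/4)/(5/4) = 7/5.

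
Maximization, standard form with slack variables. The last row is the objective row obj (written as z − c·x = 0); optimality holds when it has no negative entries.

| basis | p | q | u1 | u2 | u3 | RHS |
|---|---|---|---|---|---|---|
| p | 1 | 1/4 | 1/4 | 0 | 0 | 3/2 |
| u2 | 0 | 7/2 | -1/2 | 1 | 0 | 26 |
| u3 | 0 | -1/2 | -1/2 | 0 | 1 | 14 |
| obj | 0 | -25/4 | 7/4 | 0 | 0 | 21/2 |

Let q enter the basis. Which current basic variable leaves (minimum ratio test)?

Column q entries and ratios — p: (3/2)/(1/4) = 6; u2: 26/(7/2) = 52/7; u3: -1/2 ≤ 0, skip.
Smallest ratio is 6 in the row of p, so p leaves.

p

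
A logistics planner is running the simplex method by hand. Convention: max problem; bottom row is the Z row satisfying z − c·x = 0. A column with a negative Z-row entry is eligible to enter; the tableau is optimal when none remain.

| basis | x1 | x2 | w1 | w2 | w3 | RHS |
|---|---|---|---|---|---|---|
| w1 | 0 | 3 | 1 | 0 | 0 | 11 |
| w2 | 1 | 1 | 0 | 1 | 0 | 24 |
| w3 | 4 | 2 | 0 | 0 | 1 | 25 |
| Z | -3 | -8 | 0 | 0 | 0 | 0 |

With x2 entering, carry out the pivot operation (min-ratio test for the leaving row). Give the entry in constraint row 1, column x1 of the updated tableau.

0

Ratio test on column x2 — row 1: 11/3 = 11/3; row 2: 24/1 = 24; row 3: 25/2 = 25/2. Minimum is 11/3 at row 1 (w1 leaves); pivot element 3.
Divide row 1 by 3; eliminate column x2 from the other rows.
In the new row 1, the x1 entry is the old entry divided by the pivot: 0/3 = 0.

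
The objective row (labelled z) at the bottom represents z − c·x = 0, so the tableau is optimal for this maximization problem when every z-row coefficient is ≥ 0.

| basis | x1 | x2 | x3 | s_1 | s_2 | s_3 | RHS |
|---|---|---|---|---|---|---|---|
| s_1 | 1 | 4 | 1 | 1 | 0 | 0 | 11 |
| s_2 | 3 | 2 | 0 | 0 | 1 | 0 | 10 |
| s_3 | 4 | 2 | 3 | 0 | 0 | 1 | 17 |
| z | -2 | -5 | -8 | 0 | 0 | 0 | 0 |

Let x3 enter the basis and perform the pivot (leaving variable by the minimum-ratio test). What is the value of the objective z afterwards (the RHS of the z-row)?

Ratio test on column x3 — row 1: 11/1 = 11; row 2: entry 0 ≤ 0; row 3: 17/3 = 17/3. Minimum is 17/3 at row 3 (s_3 leaves); pivot element 3.
Pivot on row 3; the z-row RHS becomes 0 − (-8)·(17/3) = 136/3.

136/3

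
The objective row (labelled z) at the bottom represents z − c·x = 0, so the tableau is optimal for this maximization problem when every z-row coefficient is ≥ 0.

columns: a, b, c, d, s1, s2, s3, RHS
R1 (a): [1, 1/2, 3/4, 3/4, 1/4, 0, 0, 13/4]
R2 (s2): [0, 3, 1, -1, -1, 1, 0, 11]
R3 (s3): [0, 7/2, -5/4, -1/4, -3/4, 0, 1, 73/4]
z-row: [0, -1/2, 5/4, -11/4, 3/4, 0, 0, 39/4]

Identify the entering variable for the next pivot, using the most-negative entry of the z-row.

Negative z-row entries: b: -1/2, d: -11/4.
The most negative is -11/4 in column d, so d enters.

d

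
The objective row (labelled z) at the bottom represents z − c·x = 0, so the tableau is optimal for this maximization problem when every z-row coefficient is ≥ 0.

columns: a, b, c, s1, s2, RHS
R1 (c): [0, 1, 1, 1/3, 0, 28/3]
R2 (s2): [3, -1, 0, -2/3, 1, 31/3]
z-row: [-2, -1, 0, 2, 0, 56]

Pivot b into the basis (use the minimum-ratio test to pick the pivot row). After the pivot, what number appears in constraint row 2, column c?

Ratio test on column b — row 1: (28/3)/1 = 28/3; row 2: entry -1 ≤ 0. Minimum is 28/3 at row 1 (c leaves); pivot element 1.
Divide row 1 by 1; eliminate column b from the other rows.
Row 2 update in column c: 0 − (-1)·1 = 1.

1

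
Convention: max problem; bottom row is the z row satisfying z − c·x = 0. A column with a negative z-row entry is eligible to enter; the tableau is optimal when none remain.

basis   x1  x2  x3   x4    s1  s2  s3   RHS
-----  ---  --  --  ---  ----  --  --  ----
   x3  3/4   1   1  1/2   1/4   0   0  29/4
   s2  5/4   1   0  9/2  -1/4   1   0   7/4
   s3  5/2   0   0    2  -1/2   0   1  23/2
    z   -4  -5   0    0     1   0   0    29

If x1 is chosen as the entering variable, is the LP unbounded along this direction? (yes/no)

no

Column x1 has positive entries in row(s) 1, 2, 3, so the ratio test bounds it — not unbounded.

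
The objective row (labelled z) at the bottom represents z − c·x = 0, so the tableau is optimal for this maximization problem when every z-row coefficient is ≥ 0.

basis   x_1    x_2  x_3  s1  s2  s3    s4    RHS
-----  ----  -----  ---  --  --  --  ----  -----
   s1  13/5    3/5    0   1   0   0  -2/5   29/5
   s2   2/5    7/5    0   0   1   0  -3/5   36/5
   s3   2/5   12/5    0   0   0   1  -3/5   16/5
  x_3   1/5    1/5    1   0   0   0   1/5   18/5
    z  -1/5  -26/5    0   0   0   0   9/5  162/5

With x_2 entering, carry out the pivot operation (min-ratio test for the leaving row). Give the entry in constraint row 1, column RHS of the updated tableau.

Ratio test on column x_2 — row 1: (29/5)/(3/5) = 29/3; row 2: (36/5)/(7/5) = 36/7; row 3: (16/5)/(12/5) = 4/3; row 4: (18/5)/(1/5) = 18. Minimum is 4/3 at row 3 (s3 leaves); pivot element 12/5.
Divide row 3 by 12/5; eliminate column x_2 from the other rows.
Row 1 update in column RHS: 29/5 − (3/5)·(4/3) = 5.

5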